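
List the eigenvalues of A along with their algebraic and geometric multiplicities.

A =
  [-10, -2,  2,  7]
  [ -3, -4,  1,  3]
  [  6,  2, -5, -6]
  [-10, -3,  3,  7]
λ = -3: alg = 4, geom = 2

Step 1 — factor the characteristic polynomial to read off the algebraic multiplicities:
  χ_A(x) = (x + 3)^4

Step 2 — compute geometric multiplicities via the rank-nullity identity g(λ) = n − rank(A − λI):
  rank(A − (-3)·I) = 2, so dim ker(A − (-3)·I) = n − 2 = 2

Summary:
  λ = -3: algebraic multiplicity = 4, geometric multiplicity = 2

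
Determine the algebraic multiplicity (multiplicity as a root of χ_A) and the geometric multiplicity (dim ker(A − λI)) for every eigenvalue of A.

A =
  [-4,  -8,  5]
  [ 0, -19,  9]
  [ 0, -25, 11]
λ = -4: alg = 3, geom = 1

Step 1 — factor the characteristic polynomial to read off the algebraic multiplicities:
  χ_A(x) = (x + 4)^3

Step 2 — compute geometric multiplicities via the rank-nullity identity g(λ) = n − rank(A − λI):
  rank(A − (-4)·I) = 2, so dim ker(A − (-4)·I) = n − 2 = 1

Summary:
  λ = -4: algebraic multiplicity = 3, geometric multiplicity = 1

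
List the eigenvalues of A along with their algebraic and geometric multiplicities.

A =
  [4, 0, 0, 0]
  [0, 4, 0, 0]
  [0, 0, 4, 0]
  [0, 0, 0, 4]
λ = 4: alg = 4, geom = 4

Step 1 — factor the characteristic polynomial to read off the algebraic multiplicities:
  χ_A(x) = (x - 4)^4

Step 2 — compute geometric multiplicities via the rank-nullity identity g(λ) = n − rank(A − λI):
  rank(A − (4)·I) = 0, so dim ker(A − (4)·I) = n − 0 = 4

Summary:
  λ = 4: algebraic multiplicity = 4, geometric multiplicity = 4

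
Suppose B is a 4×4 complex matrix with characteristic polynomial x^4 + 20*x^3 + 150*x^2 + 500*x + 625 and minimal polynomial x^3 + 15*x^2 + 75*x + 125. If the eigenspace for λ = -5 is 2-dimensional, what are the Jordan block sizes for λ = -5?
Block sizes for λ = -5: [3, 1]

Step 1 — from the characteristic polynomial, algebraic multiplicity of λ = -5 is 4. From dim ker(B − (-5)·I) = 2, there are exactly 2 Jordan blocks for λ = -5.
Step 2 — from the minimal polynomial, the factor (x + 5)^3 tells us the largest block for λ = -5 has size 3.
Step 3 — with total size 4, 2 blocks, and largest block 3, the block sizes (in nonincreasing order) are [3, 1].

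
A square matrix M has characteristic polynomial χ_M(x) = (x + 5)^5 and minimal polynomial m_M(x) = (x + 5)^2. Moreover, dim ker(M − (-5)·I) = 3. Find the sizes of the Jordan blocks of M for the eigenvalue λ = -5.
Block sizes for λ = -5: [2, 2, 1]

Step 1 — from the characteristic polynomial, algebraic multiplicity of λ = -5 is 5. From dim ker(M − (-5)·I) = 3, there are exactly 3 Jordan blocks for λ = -5.
Step 2 — from the minimal polynomial, the factor (x + 5)^2 tells us the largest block for λ = -5 has size 2.
Step 3 — with total size 5, 3 blocks, and largest block 2, the block sizes (in nonincreasing order) are [2, 2, 1].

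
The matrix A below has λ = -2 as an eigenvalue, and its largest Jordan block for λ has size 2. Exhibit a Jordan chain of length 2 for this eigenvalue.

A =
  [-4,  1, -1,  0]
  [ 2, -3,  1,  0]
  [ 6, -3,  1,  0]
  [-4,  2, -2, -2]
A Jordan chain for λ = -2 of length 2:
v_1 = (-2, 2, 6, -4)ᵀ
v_2 = (1, 0, 0, 0)ᵀ

Let N = A − (-2)·I. We want v_2 with N^2 v_2 = 0 but N^1 v_2 ≠ 0; then v_{j-1} := N · v_j for j = 2, …, 2.

Pick v_2 = (1, 0, 0, 0)ᵀ.
Then v_1 = N · v_2 = (-2, 2, 6, -4)ᵀ.

Sanity check: (A − (-2)·I) v_1 = (0, 0, 0, 0)ᵀ = 0. ✓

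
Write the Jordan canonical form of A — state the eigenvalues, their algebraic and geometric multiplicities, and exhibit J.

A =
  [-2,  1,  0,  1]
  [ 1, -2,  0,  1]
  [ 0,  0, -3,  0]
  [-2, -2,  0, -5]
J_2(-3) ⊕ J_1(-3) ⊕ J_1(-3)

The characteristic polynomial is
  det(x·I − A) = x^4 + 12*x^3 + 54*x^2 + 108*x + 81 = (x + 3)^4

Eigenvalues and multiplicities (the geometric multiplicity of λ is n − rank(A − λI), which equals the number of Jordan blocks for λ):
  λ = -3: algebraic multiplicity = 4, geometric multiplicity = 3

Determining the block sizes for each eigenvalue:
  λ = -3: 3 blocks summing to 4 forces exactly one block of size 2 and the rest size 1 → block sizes [2, 1, 1]

Assembling the blocks gives a Jordan form
J =
  [-3,  1,  0,  0]
  [ 0, -3,  0,  0]
  [ 0,  0, -3,  0]
  [ 0,  0,  0, -3]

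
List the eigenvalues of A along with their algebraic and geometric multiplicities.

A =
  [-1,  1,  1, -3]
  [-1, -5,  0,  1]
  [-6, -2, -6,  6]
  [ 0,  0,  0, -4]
λ = -4: alg = 4, geom = 2

Step 1 — factor the characteristic polynomial to read off the algebraic multiplicities:
  χ_A(x) = (x + 4)^4

Step 2 — compute geometric multiplicities via the rank-nullity identity g(λ) = n − rank(A − λI):
  rank(A − (-4)·I) = 2, so dim ker(A − (-4)·I) = n − 2 = 2

Summary:
  λ = -4: algebraic multiplicity = 4, geometric multiplicity = 2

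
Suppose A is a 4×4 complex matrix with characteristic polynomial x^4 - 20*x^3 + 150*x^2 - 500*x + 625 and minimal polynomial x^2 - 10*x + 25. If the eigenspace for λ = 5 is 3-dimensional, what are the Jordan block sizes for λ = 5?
Block sizes for λ = 5: [2, 1, 1]

Step 1 — from the characteristic polynomial, algebraic multiplicity of λ = 5 is 4. From dim ker(A − (5)·I) = 3, there are exactly 3 Jordan blocks for λ = 5.
Step 2 — from the minimal polynomial, the factor (x − 5)^2 tells us the largest block for λ = 5 has size 2.
Step 3 — with total size 4, 3 blocks, and largest block 2, the block sizes (in nonincreasing order) are [2, 1, 1].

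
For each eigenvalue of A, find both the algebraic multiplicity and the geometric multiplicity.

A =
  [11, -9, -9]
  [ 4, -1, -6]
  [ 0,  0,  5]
λ = 5: alg = 3, geom = 2

Step 1 — factor the characteristic polynomial to read off the algebraic multiplicities:
  χ_A(x) = (x - 5)^3

Step 2 — compute geometric multiplicities via the rank-nullity identity g(λ) = n − rank(A − λI):
  rank(A − (5)·I) = 1, so dim ker(A − (5)·I) = n − 1 = 2

Summary:
  λ = 5: algebraic multiplicity = 3, geometric multiplicity = 2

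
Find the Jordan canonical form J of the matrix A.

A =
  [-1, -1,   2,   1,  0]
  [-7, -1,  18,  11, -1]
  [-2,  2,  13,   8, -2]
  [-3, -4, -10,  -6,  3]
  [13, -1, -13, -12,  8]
J_2(-1) ⊕ J_3(5)

The characteristic polynomial is
  det(x·I − A) = x^5 - 13*x^4 + 46*x^3 + 10*x^2 - 175*x - 125 = (x - 5)^3*(x + 1)^2

Eigenvalues and multiplicities (the geometric multiplicity of λ is n − rank(A − λI), which equals the number of Jordan blocks for λ):
  λ = -1: algebraic multiplicity = 2, geometric multiplicity = 1
  λ = 5: algebraic multiplicity = 3, geometric multiplicity = 1

Determining the block sizes for each eigenvalue:
  λ = -1: one block (gm = 1), so the single block has size am = 2 → block sizes [2]
  λ = 5: one block (gm = 1), so the single block has size am = 3 → block sizes [3]

Assembling the blocks gives a Jordan form
J =
  [-1,  1, 0, 0, 0]
  [ 0, -1, 0, 0, 0]
  [ 0,  0, 5, 1, 0]
  [ 0,  0, 0, 5, 1]
  [ 0,  0, 0, 0, 5]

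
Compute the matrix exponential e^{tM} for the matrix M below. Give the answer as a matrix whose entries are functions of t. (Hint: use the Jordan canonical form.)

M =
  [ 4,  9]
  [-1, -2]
e^{tM} =
  [3*t*exp(t) + exp(t), 9*t*exp(t)]
  [-t*exp(t), -3*t*exp(t) + exp(t)]

Strategy: write M = P · J · P⁻¹ where J is a Jordan canonical form, so e^{tM} = P · e^{tJ} · P⁻¹, and e^{tJ} can be computed block-by-block.

M has Jordan form
J =
  [1, 1]
  [0, 1]
(up to reordering of blocks).

Per-block formulas:
  For a 2×2 Jordan block J_2(1): exp(t · J_2(1)) = e^(1t)·(I + t·N), where N is the 2×2 nilpotent shift.

After assembling e^{tJ} and conjugating by P, we get:

e^{tM} =
  [3*t*exp(t) + exp(t), 9*t*exp(t)]
  [-t*exp(t), -3*t*exp(t) + exp(t)]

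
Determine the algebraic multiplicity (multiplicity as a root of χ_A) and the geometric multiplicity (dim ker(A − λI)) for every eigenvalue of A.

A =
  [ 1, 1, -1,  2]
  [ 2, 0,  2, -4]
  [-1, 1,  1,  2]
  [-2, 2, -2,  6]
λ = 2: alg = 4, geom = 3

Step 1 — factor the characteristic polynomial to read off the algebraic multiplicities:
  χ_A(x) = (x - 2)^4

Step 2 — compute geometric multiplicities via the rank-nullity identity g(λ) = n − rank(A − λI):
  rank(A − (2)·I) = 1, so dim ker(A − (2)·I) = n − 1 = 3

Summary:
  λ = 2: algebraic multiplicity = 4, geometric multiplicity = 3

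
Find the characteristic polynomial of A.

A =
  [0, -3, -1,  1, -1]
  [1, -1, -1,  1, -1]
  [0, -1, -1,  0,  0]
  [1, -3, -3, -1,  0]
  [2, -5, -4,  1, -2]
x^5 + 5*x^4 + 10*x^3 + 10*x^2 + 5*x + 1

Expanding det(x·I − A) (e.g. by cofactor expansion or by noting that A is similar to its Jordan form J, which has the same characteristic polynomial as A) gives
  χ_A(x) = x^5 + 5*x^4 + 10*x^3 + 10*x^2 + 5*x + 1
which factors as (x + 1)^5. The eigenvalues (with algebraic multiplicities) are λ = -1 with multiplicity 5.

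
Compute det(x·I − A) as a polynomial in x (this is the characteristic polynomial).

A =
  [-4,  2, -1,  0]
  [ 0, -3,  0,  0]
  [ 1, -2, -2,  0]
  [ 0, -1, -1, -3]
x^4 + 12*x^3 + 54*x^2 + 108*x + 81

Expanding det(x·I − A) (e.g. by cofactor expansion or by noting that A is similar to its Jordan form J, which has the same characteristic polynomial as A) gives
  χ_A(x) = x^4 + 12*x^3 + 54*x^2 + 108*x + 81
which factors as (x + 3)^4. The eigenvalues (with algebraic multiplicities) are λ = -3 with multiplicity 4.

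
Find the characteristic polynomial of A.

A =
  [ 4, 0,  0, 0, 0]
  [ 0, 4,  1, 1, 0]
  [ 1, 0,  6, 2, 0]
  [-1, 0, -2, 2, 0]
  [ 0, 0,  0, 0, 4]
x^5 - 20*x^4 + 160*x^3 - 640*x^2 + 1280*x - 1024

Expanding det(x·I − A) (e.g. by cofactor expansion or by noting that A is similar to its Jordan form J, which has the same characteristic polynomial as A) gives
  χ_A(x) = x^5 - 20*x^4 + 160*x^3 - 640*x^2 + 1280*x - 1024
which factors as (x - 4)^5. The eigenvalues (with algebraic multiplicities) are λ = 4 with multiplicity 5.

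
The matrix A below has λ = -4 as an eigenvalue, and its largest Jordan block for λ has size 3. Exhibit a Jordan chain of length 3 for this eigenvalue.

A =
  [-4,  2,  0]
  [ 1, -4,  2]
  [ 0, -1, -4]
A Jordan chain for λ = -4 of length 3:
v_1 = (2, 0, -1)ᵀ
v_2 = (0, 1, 0)ᵀ
v_3 = (1, 0, 0)ᵀ

Let N = A − (-4)·I. We want v_3 with N^3 v_3 = 0 but N^2 v_3 ≠ 0; then v_{j-1} := N · v_j for j = 3, …, 2.

Pick v_3 = (1, 0, 0)ᵀ.
Then v_2 = N · v_3 = (0, 1, 0)ᵀ.
Then v_1 = N · v_2 = (2, 0, -1)ᵀ.

Sanity check: (A − (-4)·I) v_1 = (0, 0, 0)ᵀ = 0. ✓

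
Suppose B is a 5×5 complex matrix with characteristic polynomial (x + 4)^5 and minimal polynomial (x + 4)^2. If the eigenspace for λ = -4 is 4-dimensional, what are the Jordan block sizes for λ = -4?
Block sizes for λ = -4: [2, 1, 1, 1]

Step 1 — from the characteristic polynomial, algebraic multiplicity of λ = -4 is 5. From dim ker(B − (-4)·I) = 4, there are exactly 4 Jordan blocks for λ = -4.
Step 2 — from the minimal polynomial, the factor (x + 4)^2 tells us the largest block for λ = -4 has size 2.
Step 3 — with total size 5, 4 blocks, and largest block 2, the block sizes (in nonincreasing order) are [2, 1, 1, 1].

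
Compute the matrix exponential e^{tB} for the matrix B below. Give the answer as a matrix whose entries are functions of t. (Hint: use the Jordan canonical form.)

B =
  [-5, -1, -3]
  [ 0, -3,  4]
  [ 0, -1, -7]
e^{tB} =
  [exp(-5*t), t^2*exp(-5*t)/2 - t*exp(-5*t), t^2*exp(-5*t) - 3*t*exp(-5*t)]
  [0, 2*t*exp(-5*t) + exp(-5*t), 4*t*exp(-5*t)]
  [0, -t*exp(-5*t), -2*t*exp(-5*t) + exp(-5*t)]

Strategy: write B = P · J · P⁻¹ where J is a Jordan canonical form, so e^{tB} = P · e^{tJ} · P⁻¹, and e^{tJ} can be computed block-by-block.

B has Jordan form
J =
  [-5,  1,  0]
  [ 0, -5,  1]
  [ 0,  0, -5]
(up to reordering of blocks).

Per-block formulas:
  For a 3×3 Jordan block J_3(-5): exp(t · J_3(-5)) = e^(-5t)·(I + t·N + (t^2/2)·N^2), where N is the 3×3 nilpotent shift.

After assembling e^{tJ} and conjugating by P, we get:

e^{tB} =
  [exp(-5*t), t^2*exp(-5*t)/2 - t*exp(-5*t), t^2*exp(-5*t) - 3*t*exp(-5*t)]
  [0, 2*t*exp(-5*t) + exp(-5*t), 4*t*exp(-5*t)]
  [0, -t*exp(-5*t), -2*t*exp(-5*t) + exp(-5*t)]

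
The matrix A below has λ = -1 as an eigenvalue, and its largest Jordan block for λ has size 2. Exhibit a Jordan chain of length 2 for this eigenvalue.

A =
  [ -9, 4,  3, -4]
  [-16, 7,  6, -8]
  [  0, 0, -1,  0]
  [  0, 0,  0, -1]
A Jordan chain for λ = -1 of length 2:
v_1 = (-8, -16, 0, 0)ᵀ
v_2 = (1, 0, 0, 0)ᵀ

Let N = A − (-1)·I. We want v_2 with N^2 v_2 = 0 but N^1 v_2 ≠ 0; then v_{j-1} := N · v_j for j = 2, …, 2.

Pick v_2 = (1, 0, 0, 0)ᵀ.
Then v_1 = N · v_2 = (-8, -16, 0, 0)ᵀ.

Sanity check: (A − (-1)·I) v_1 = (0, 0, 0, 0)ᵀ = 0. ✓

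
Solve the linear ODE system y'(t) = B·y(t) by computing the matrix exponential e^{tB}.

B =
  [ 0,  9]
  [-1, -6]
e^{tB} =
  [3*t*exp(-3*t) + exp(-3*t), 9*t*exp(-3*t)]
  [-t*exp(-3*t), -3*t*exp(-3*t) + exp(-3*t)]

Strategy: write B = P · J · P⁻¹ where J is a Jordan canonical form, so e^{tB} = P · e^{tJ} · P⁻¹, and e^{tJ} can be computed block-by-block.

B has Jordan form
J =
  [-3,  1]
  [ 0, -3]
(up to reordering of blocks).

Per-block formulas:
  For a 2×2 Jordan block J_2(-3): exp(t · J_2(-3)) = e^(-3t)·(I + t·N), where N is the 2×2 nilpotent shift.

After assembling e^{tJ} and conjugating by P, we get:

e^{tB} =
  [3*t*exp(-3*t) + exp(-3*t), 9*t*exp(-3*t)]
  [-t*exp(-3*t), -3*t*exp(-3*t) + exp(-3*t)]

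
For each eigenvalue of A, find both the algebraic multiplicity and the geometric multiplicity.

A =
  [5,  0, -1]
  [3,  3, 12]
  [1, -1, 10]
λ = 6: alg = 3, geom = 1

Step 1 — factor the characteristic polynomial to read off the algebraic multiplicities:
  χ_A(x) = (x - 6)^3

Step 2 — compute geometric multiplicities via the rank-nullity identity g(λ) = n − rank(A − λI):
  rank(A − (6)·I) = 2, so dim ker(A − (6)·I) = n − 2 = 1

Summary:
  λ = 6: algebraic multiplicity = 3, geometric multiplicity = 1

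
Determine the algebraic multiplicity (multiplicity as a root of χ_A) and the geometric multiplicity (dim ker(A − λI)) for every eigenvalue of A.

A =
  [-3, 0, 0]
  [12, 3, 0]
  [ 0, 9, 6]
λ = -3: alg = 1, geom = 1; λ = 3: alg = 1, geom = 1; λ = 6: alg = 1, geom = 1

Step 1 — factor the characteristic polynomial to read off the algebraic multiplicities:
  χ_A(x) = (x - 6)*(x - 3)*(x + 3)

Step 2 — compute geometric multiplicities via the rank-nullity identity g(λ) = n − rank(A − λI):
  rank(A − (-3)·I) = 2, so dim ker(A − (-3)·I) = n − 2 = 1
  rank(A − (3)·I) = 2, so dim ker(A − (3)·I) = n − 2 = 1
  rank(A − (6)·I) = 2, so dim ker(A − (6)·I) = n − 2 = 1

Summary:
  λ = -3: algebraic multiplicity = 1, geometric multiplicity = 1
  λ = 3: algebraic multiplicity = 1, geometric multiplicity = 1
  λ = 6: algebraic multiplicity = 1, geometric multiplicity = 1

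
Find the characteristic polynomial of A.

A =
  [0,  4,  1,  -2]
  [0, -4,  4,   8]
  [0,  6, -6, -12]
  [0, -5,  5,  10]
x^4

Expanding det(x·I − A) (e.g. by cofactor expansion or by noting that A is similar to its Jordan form J, which has the same characteristic polynomial as A) gives
  χ_A(x) = x^4
which factors as x^4. The eigenvalues (with algebraic multiplicities) are λ = 0 with multiplicity 4.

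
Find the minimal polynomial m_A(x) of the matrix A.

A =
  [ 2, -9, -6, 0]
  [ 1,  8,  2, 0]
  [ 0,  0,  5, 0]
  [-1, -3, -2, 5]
x^2 - 10*x + 25

The characteristic polynomial is χ_A(x) = (x - 5)^4, so the eigenvalues are known. The minimal polynomial is
  m_A(x) = Π_λ (x − λ)^{k_λ}
where k_λ is the size of the *largest* Jordan block for λ (equivalently, the smallest k with (A − λI)^k v = 0 for every generalised eigenvector v of λ).

  λ = 5: largest Jordan block has size 2, contributing (x − 5)^2

So m_A(x) = (x - 5)^2 = x^2 - 10*x + 25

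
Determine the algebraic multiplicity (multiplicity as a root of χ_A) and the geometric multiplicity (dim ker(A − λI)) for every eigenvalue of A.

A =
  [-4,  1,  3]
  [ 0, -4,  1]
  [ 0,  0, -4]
λ = -4: alg = 3, geom = 1

Step 1 — factor the characteristic polynomial to read off the algebraic multiplicities:
  χ_A(x) = (x + 4)^3

Step 2 — compute geometric multiplicities via the rank-nullity identity g(λ) = n − rank(A − λI):
  rank(A − (-4)·I) = 2, so dim ker(A − (-4)·I) = n − 2 = 1

Summary:
  λ = -4: algebraic multiplicity = 3, geometric multiplicity = 1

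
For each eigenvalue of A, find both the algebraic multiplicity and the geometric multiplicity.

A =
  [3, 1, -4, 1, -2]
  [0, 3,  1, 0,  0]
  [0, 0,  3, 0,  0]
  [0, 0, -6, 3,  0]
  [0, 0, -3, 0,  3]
λ = 3: alg = 5, geom = 3

Step 1 — factor the characteristic polynomial to read off the algebraic multiplicities:
  χ_A(x) = (x - 3)^5

Step 2 — compute geometric multiplicities via the rank-nullity identity g(λ) = n − rank(A − λI):
  rank(A − (3)·I) = 2, so dim ker(A − (3)·I) = n − 2 = 3

Summary:
  λ = 3: algebraic multiplicity = 5, geometric multiplicity = 3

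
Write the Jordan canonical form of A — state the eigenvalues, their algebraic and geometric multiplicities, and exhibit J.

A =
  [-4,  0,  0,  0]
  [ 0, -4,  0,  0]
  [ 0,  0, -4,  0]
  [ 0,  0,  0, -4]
J_1(-4) ⊕ J_1(-4) ⊕ J_1(-4) ⊕ J_1(-4)

The characteristic polynomial is
  det(x·I − A) = x^4 + 16*x^3 + 96*x^2 + 256*x + 256 = (x + 4)^4

Eigenvalues and multiplicities (the geometric multiplicity of λ is n − rank(A − λI), which equals the number of Jordan blocks for λ):
  λ = -4: algebraic multiplicity = 4, geometric multiplicity = 4

Determining the block sizes for each eigenvalue:
  λ = -4: gm = am = 4, so every block has size 1 → block sizes [1, 1, 1, 1]

Assembling the blocks gives a Jordan form
J =
  [-4,  0,  0,  0]
  [ 0, -4,  0,  0]
  [ 0,  0, -4,  0]
  [ 0,  0,  0, -4]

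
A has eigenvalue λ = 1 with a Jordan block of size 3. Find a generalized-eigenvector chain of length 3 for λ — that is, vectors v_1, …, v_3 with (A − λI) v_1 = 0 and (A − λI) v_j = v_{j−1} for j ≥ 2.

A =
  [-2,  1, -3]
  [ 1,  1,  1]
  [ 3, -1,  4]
A Jordan chain for λ = 1 of length 3:
v_1 = (1, 0, -1)ᵀ
v_2 = (-3, 1, 3)ᵀ
v_3 = (1, 0, 0)ᵀ

Let N = A − (1)·I. We want v_3 with N^3 v_3 = 0 but N^2 v_3 ≠ 0; then v_{j-1} := N · v_j for j = 3, …, 2.

Pick v_3 = (1, 0, 0)ᵀ.
Then v_2 = N · v_3 = (-3, 1, 3)ᵀ.
Then v_1 = N · v_2 = (1, 0, -1)ᵀ.

Sanity check: (A − (1)·I) v_1 = (0, 0, 0)ᵀ = 0. ✓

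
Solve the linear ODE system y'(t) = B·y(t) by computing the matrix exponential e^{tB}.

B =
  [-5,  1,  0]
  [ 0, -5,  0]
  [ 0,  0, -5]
e^{tB} =
  [exp(-5*t), t*exp(-5*t), 0]
  [0, exp(-5*t), 0]
  [0, 0, exp(-5*t)]

Strategy: write B = P · J · P⁻¹ where J is a Jordan canonical form, so e^{tB} = P · e^{tJ} · P⁻¹, and e^{tJ} can be computed block-by-block.

B has Jordan form
J =
  [-5,  1,  0]
  [ 0, -5,  0]
  [ 0,  0, -5]
(up to reordering of blocks).

Per-block formulas:
  For a 2×2 Jordan block J_2(-5): exp(t · J_2(-5)) = e^(-5t)·(I + t·N), where N is the 2×2 nilpotent shift.
  For a 1×1 block at λ = -5: exp(t · [-5]) = [e^(-5t)].

After assembling e^{tJ} and conjugating by P, we get:

e^{tB} =
  [exp(-5*t), t*exp(-5*t), 0]
  [0, exp(-5*t), 0]
  [0, 0, exp(-5*t)]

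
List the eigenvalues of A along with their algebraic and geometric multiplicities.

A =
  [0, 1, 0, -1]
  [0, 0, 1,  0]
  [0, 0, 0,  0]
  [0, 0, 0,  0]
λ = 0: alg = 4, geom = 2

Step 1 — factor the characteristic polynomial to read off the algebraic multiplicities:
  χ_A(x) = x^4

Step 2 — compute geometric multiplicities via the rank-nullity identity g(λ) = n − rank(A − λI):
  rank(A − (0)·I) = 2, so dim ker(A − (0)·I) = n − 2 = 2

Summary:
  λ = 0: algebraic multiplicity = 4, geometric multiplicity = 2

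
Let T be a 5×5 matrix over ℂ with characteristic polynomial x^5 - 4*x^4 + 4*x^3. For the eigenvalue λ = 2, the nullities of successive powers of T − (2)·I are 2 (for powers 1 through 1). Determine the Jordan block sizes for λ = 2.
Block sizes for λ = 2: [1, 1]

From the dimensions of kernels of powers, the number of Jordan blocks of size at least j is d_j − d_{j−1} where d_j = dim ker(N^j) (with d_0 = 0). Computing the differences gives [2].
The number of blocks of size exactly k is (#blocks of size ≥ k) − (#blocks of size ≥ k + 1), so the partition is: 2 block(s) of size 1.
In nonincreasing order the block sizes are [1, 1].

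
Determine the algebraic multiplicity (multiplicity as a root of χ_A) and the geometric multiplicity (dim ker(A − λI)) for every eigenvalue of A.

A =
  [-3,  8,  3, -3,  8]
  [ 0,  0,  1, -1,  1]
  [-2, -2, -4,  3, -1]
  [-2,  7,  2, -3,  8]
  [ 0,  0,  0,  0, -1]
λ = -3: alg = 3, geom = 1; λ = -1: alg = 2, geom = 1

Step 1 — factor the characteristic polynomial to read off the algebraic multiplicities:
  χ_A(x) = (x + 1)^2*(x + 3)^3

Step 2 — compute geometric multiplicities via the rank-nullity identity g(λ) = n − rank(A − λI):
  rank(A − (-3)·I) = 4, so dim ker(A − (-3)·I) = n − 4 = 1
  rank(A − (-1)·I) = 4, so dim ker(A − (-1)·I) = n − 4 = 1

Summary:
  λ = -3: algebraic multiplicity = 3, geometric multiplicity = 1
  λ = -1: algebraic multiplicity = 2, geometric multiplicity = 1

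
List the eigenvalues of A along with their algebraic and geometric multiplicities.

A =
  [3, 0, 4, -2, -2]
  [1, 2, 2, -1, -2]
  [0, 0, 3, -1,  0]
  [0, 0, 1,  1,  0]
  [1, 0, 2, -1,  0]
λ = 1: alg = 1, geom = 1; λ = 2: alg = 4, geom = 2

Step 1 — factor the characteristic polynomial to read off the algebraic multiplicities:
  χ_A(x) = (x - 2)^4*(x - 1)

Step 2 — compute geometric multiplicities via the rank-nullity identity g(λ) = n − rank(A − λI):
  rank(A − (1)·I) = 4, so dim ker(A − (1)·I) = n − 4 = 1
  rank(A − (2)·I) = 3, so dim ker(A − (2)·I) = n − 3 = 2

Summary:
  λ = 1: algebraic multiplicity = 1, geometric multiplicity = 1
  λ = 2: algebraic multiplicity = 4, geometric multiplicity = 2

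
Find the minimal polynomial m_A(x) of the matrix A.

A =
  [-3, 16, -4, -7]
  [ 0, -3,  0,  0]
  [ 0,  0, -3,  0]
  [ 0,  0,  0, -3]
x^2 + 6*x + 9

The characteristic polynomial is χ_A(x) = (x + 3)^4, so the eigenvalues are known. The minimal polynomial is
  m_A(x) = Π_λ (x − λ)^{k_λ}
where k_λ is the size of the *largest* Jordan block for λ (equivalently, the smallest k with (A − λI)^k v = 0 for every generalised eigenvector v of λ).

  λ = -3: largest Jordan block has size 2, contributing (x + 3)^2

So m_A(x) = (x + 3)^2 = x^2 + 6*x + 9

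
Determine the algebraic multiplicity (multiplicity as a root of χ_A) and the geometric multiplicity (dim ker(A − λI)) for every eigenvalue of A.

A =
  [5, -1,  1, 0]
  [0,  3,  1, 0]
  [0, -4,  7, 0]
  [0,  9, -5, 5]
λ = 5: alg = 4, geom = 2

Step 1 — factor the characteristic polynomial to read off the algebraic multiplicities:
  χ_A(x) = (x - 5)^4

Step 2 — compute geometric multiplicities via the rank-nullity identity g(λ) = n − rank(A − λI):
  rank(A − (5)·I) = 2, so dim ker(A − (5)·I) = n − 2 = 2

Summary:
  λ = 5: algebraic multiplicity = 4, geometric multiplicity = 2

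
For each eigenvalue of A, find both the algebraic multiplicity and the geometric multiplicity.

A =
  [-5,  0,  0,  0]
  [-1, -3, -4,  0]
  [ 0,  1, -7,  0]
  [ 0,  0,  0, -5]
λ = -5: alg = 4, geom = 2

Step 1 — factor the characteristic polynomial to read off the algebraic multiplicities:
  χ_A(x) = (x + 5)^4

Step 2 — compute geometric multiplicities via the rank-nullity identity g(λ) = n − rank(A − λI):
  rank(A − (-5)·I) = 2, so dim ker(A − (-5)·I) = n − 2 = 2

Summary:
  λ = -5: algebraic multiplicity = 4, geometric multiplicity = 2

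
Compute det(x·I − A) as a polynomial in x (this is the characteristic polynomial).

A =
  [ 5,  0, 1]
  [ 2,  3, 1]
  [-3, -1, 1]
x^3 - 9*x^2 + 27*x - 27

Expanding det(x·I − A) (e.g. by cofactor expansion or by noting that A is similar to its Jordan form J, which has the same characteristic polynomial as A) gives
  χ_A(x) = x^3 - 9*x^2 + 27*x - 27
which factors as (x - 3)^3. The eigenvalues (with algebraic multiplicities) are λ = 3 with multiplicity 3.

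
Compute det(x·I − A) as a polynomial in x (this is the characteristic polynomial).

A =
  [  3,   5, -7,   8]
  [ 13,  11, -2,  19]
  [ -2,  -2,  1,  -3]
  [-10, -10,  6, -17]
x^4 + 2*x^3 - 3*x^2 - 4*x + 4

Expanding det(x·I − A) (e.g. by cofactor expansion or by noting that A is similar to its Jordan form J, which has the same characteristic polynomial as A) gives
  χ_A(x) = x^4 + 2*x^3 - 3*x^2 - 4*x + 4
which factors as (x - 1)^2*(x + 2)^2. The eigenvalues (with algebraic multiplicities) are λ = -2 with multiplicity 2, λ = 1 with multiplicity 2.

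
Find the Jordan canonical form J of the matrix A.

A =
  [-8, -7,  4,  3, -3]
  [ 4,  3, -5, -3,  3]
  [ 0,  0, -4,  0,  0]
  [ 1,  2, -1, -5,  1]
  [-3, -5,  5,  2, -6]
J_3(-4) ⊕ J_2(-4)

The characteristic polynomial is
  det(x·I − A) = x^5 + 20*x^4 + 160*x^3 + 640*x^2 + 1280*x + 1024 = (x + 4)^5

Eigenvalues and multiplicities (the geometric multiplicity of λ is n − rank(A − λI), which equals the number of Jordan blocks for λ):
  λ = -4: algebraic multiplicity = 5, geometric multiplicity = 2

Determining the block sizes for each eigenvalue:
  λ = -4: with am = 5 and gm = 2, the partition is not yet determined (e.g. several partitions of 5 into 2 parts exist). Let N = A − (-4)·I. Computing rank(N^1) = 3, rank(N^2) = 1, rank(N^3) = 0; the number of blocks of size ≥ j is rank(N^{j−1}) − rank(N^j), giving [2, 2, 1]. So we have 1 block(s) of size 3, 1 block(s) of size 2 → block sizes [3, 2]

Assembling the blocks gives a Jordan form
J =
  [-4,  1,  0,  0,  0]
  [ 0, -4,  1,  0,  0]
  [ 0,  0, -4,  0,  0]
  [ 0,  0,  0, -4,  1]
  [ 0,  0,  0,  0, -4]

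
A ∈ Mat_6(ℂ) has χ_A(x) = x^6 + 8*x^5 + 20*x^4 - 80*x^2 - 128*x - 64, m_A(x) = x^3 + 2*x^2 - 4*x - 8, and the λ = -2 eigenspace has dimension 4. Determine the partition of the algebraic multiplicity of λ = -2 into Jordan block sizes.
Block sizes for λ = -2: [2, 1, 1, 1]

Step 1 — from the characteristic polynomial, algebraic multiplicity of λ = -2 is 5. From dim ker(A − (-2)·I) = 4, there are exactly 4 Jordan blocks for λ = -2.
Step 2 — from the minimal polynomial, the factor (x + 2)^2 tells us the largest block for λ = -2 has size 2.
Step 3 — with total size 5, 4 blocks, and largest block 2, the block sizes (in nonincreasing order) are [2, 1, 1, 1].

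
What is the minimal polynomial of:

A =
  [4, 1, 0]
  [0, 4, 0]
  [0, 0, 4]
x^2 - 8*x + 16

The characteristic polynomial is χ_A(x) = (x - 4)^3, so the eigenvalues are known. The minimal polynomial is
  m_A(x) = Π_λ (x − λ)^{k_λ}
where k_λ is the size of the *largest* Jordan block for λ (equivalently, the smallest k with (A − λI)^k v = 0 for every generalised eigenvector v of λ).

  λ = 4: largest Jordan block has size 2, contributing (x − 4)^2

So m_A(x) = (x - 4)^2 = x^2 - 8*x + 16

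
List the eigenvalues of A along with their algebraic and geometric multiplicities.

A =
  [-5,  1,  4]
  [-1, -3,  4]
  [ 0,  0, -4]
λ = -4: alg = 3, geom = 2

Step 1 — factor the characteristic polynomial to read off the algebraic multiplicities:
  χ_A(x) = (x + 4)^3

Step 2 — compute geometric multiplicities via the rank-nullity identity g(λ) = n − rank(A − λI):
  rank(A − (-4)·I) = 1, so dim ker(A − (-4)·I) = n − 1 = 2

Summary:
  λ = -4: algebraic multiplicity = 3, geometric multiplicity = 2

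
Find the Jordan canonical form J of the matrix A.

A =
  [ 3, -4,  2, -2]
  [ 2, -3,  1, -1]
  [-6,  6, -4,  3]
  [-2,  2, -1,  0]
J_2(-1) ⊕ J_1(-1) ⊕ J_1(-1)

The characteristic polynomial is
  det(x·I − A) = x^4 + 4*x^3 + 6*x^2 + 4*x + 1 = (x + 1)^4

Eigenvalues and multiplicities (the geometric multiplicity of λ is n − rank(A − λI), which equals the number of Jordan blocks for λ):
  λ = -1: algebraic multiplicity = 4, geometric multiplicity = 3

Determining the block sizes for each eigenvalue:
  λ = -1: 3 blocks summing to 4 forces exactly one block of size 2 and the rest size 1 → block sizes [2, 1, 1]

Assembling the blocks gives a Jordan form
J =
  [-1,  1,  0,  0]
  [ 0, -1,  0,  0]
  [ 0,  0, -1,  0]
  [ 0,  0,  0, -1]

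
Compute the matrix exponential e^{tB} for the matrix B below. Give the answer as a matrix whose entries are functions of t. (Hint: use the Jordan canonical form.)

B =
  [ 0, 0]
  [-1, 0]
e^{tB} =
  [1, 0]
  [-t, 1]

Strategy: write B = P · J · P⁻¹ where J is a Jordan canonical form, so e^{tB} = P · e^{tJ} · P⁻¹, and e^{tJ} can be computed block-by-block.

B has Jordan form
J =
  [0, 1]
  [0, 0]
(up to reordering of blocks).

Per-block formulas:
  For a 2×2 Jordan block J_2(0): exp(t · J_2(0)) = e^(0t)·(I + t·N), where N is the 2×2 nilpotent shift.

After assembling e^{tJ} and conjugating by P, we get:

e^{tB} =
  [1, 0]
  [-t, 1]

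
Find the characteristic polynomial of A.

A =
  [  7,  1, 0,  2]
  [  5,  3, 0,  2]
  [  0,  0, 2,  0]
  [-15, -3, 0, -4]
x^4 - 8*x^3 + 24*x^2 - 32*x + 16

Expanding det(x·I − A) (e.g. by cofactor expansion or by noting that A is similar to its Jordan form J, which has the same characteristic polynomial as A) gives
  χ_A(x) = x^4 - 8*x^3 + 24*x^2 - 32*x + 16
which factors as (x - 2)^4. The eigenvalues (with algebraic multiplicities) are λ = 2 with multiplicity 4.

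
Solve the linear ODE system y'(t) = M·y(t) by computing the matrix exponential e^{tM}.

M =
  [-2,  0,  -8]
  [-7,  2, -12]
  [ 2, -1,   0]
e^{tM} =
  [-6*t^2 - 2*t + 1, 4*t^2, 8*t^2 - 8*t]
  [-12*t^2 - 7*t, 8*t^2 + 2*t + 1, 16*t^2 - 12*t]
  [3*t^2/2 + 2*t, -t^2 - t, 1 - 2*t^2]

Strategy: write M = P · J · P⁻¹ where J is a Jordan canonical form, so e^{tM} = P · e^{tJ} · P⁻¹, and e^{tJ} can be computed block-by-block.

M has Jordan form
J =
  [0, 1, 0]
  [0, 0, 1]
  [0, 0, 0]
(up to reordering of blocks).

Per-block formulas:
  For a 3×3 Jordan block J_3(0): exp(t · J_3(0)) = e^(0t)·(I + t·N + (t^2/2)·N^2), where N is the 3×3 nilpotent shift.

After assembling e^{tJ} and conjugating by P, we get:

e^{tM} =
  [-6*t^2 - 2*t + 1, 4*t^2, 8*t^2 - 8*t]
  [-12*t^2 - 7*t, 8*t^2 + 2*t + 1, 16*t^2 - 12*t]
  [3*t^2/2 + 2*t, -t^2 - t, 1 - 2*t^2]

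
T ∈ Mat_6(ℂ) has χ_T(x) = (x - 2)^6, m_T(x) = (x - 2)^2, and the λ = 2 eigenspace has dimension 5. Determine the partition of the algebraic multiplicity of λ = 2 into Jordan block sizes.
Block sizes for λ = 2: [2, 1, 1, 1, 1]

Step 1 — from the characteristic polynomial, algebraic multiplicity of λ = 2 is 6. From dim ker(T − (2)·I) = 5, there are exactly 5 Jordan blocks for λ = 2.
Step 2 — from the minimal polynomial, the factor (x − 2)^2 tells us the largest block for λ = 2 has size 2.
Step 3 — with total size 6, 5 blocks, and largest block 2, the block sizes (in nonincreasing order) are [2, 1, 1, 1, 1].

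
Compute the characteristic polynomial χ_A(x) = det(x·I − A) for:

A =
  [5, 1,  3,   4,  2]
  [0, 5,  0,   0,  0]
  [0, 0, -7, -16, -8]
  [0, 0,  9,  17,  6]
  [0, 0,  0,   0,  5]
x^5 - 25*x^4 + 250*x^3 - 1250*x^2 + 3125*x - 3125

Expanding det(x·I − A) (e.g. by cofactor expansion or by noting that A is similar to its Jordan form J, which has the same characteristic polynomial as A) gives
  χ_A(x) = x^5 - 25*x^4 + 250*x^3 - 1250*x^2 + 3125*x - 3125
which factors as (x - 5)^5. The eigenvalues (with algebraic multiplicities) are λ = 5 with multiplicity 5.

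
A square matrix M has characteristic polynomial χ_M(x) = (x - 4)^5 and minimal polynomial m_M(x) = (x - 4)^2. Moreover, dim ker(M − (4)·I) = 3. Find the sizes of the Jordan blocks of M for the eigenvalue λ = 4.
Block sizes for λ = 4: [2, 2, 1]

Step 1 — from the characteristic polynomial, algebraic multiplicity of λ = 4 is 5. From dim ker(M − (4)·I) = 3, there are exactly 3 Jordan blocks for λ = 4.
Step 2 — from the minimal polynomial, the factor (x − 4)^2 tells us the largest block for λ = 4 has size 2.
Step 3 — with total size 5, 3 blocks, and largest block 2, the block sizes (in nonincreasing order) are [2, 2, 1].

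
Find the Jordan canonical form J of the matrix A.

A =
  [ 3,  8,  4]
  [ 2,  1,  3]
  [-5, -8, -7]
J_3(-1)

The characteristic polynomial is
  det(x·I − A) = x^3 + 3*x^2 + 3*x + 1 = (x + 1)^3

Eigenvalues and multiplicities (the geometric multiplicity of λ is n − rank(A − λI), which equals the number of Jordan blocks for λ):
  λ = -1: algebraic multiplicity = 3, geometric multiplicity = 1

Determining the block sizes for each eigenvalue:
  λ = -1: one block (gm = 1), so the single block has size am = 3 → block sizes [3]

Assembling the blocks gives a Jordan form
J =
  [-1,  1,  0]
  [ 0, -1,  1]
  [ 0,  0, -1]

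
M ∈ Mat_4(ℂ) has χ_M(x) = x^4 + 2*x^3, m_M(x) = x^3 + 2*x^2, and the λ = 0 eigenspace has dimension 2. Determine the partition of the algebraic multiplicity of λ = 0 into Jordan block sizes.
Block sizes for λ = 0: [2, 1]

Step 1 — from the characteristic polynomial, algebraic multiplicity of λ = 0 is 3. From dim ker(M − (0)·I) = 2, there are exactly 2 Jordan blocks for λ = 0.
Step 2 — from the minimal polynomial, the factor (x − 0)^2 tells us the largest block for λ = 0 has size 2.
Step 3 — with total size 3, 2 blocks, and largest block 2, the block sizes (in nonincreasing order) are [2, 1].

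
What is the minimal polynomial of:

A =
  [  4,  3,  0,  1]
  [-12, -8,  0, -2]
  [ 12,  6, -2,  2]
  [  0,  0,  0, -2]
x^2 + 4*x + 4

The characteristic polynomial is χ_A(x) = (x + 2)^4, so the eigenvalues are known. The minimal polynomial is
  m_A(x) = Π_λ (x − λ)^{k_λ}
where k_λ is the size of the *largest* Jordan block for λ (equivalently, the smallest k with (A − λI)^k v = 0 for every generalised eigenvector v of λ).

  λ = -2: largest Jordan block has size 2, contributing (x + 2)^2

So m_A(x) = (x + 2)^2 = x^2 + 4*x + 4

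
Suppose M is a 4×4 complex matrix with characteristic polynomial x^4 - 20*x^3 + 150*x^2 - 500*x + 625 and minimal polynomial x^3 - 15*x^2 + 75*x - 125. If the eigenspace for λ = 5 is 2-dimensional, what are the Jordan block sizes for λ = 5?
Block sizes for λ = 5: [3, 1]

Step 1 — from the characteristic polynomial, algebraic multiplicity of λ = 5 is 4. From dim ker(M − (5)·I) = 2, there are exactly 2 Jordan blocks for λ = 5.
Step 2 — from the minimal polynomial, the factor (x − 5)^3 tells us the largest block for λ = 5 has size 3.
Step 3 — with total size 4, 2 blocks, and largest block 3, the block sizes (in nonincreasing order) are [3, 1].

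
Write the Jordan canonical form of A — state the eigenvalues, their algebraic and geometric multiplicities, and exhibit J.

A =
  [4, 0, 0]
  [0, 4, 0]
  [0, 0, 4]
J_1(4) ⊕ J_1(4) ⊕ J_1(4)

The characteristic polynomial is
  det(x·I − A) = x^3 - 12*x^2 + 48*x - 64 = (x - 4)^3

Eigenvalues and multiplicities (the geometric multiplicity of λ is n − rank(A − λI), which equals the number of Jordan blocks for λ):
  λ = 4: algebraic multiplicity = 3, geometric multiplicity = 3

Determining the block sizes for each eigenvalue:
  λ = 4: gm = am = 3, so every block has size 1 → block sizes [1, 1, 1]

Assembling the blocks gives a Jordan form
J =
  [4, 0, 0]
  [0, 4, 0]
  [0, 0, 4]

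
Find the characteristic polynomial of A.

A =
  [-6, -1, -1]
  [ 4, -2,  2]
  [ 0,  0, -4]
x^3 + 12*x^2 + 48*x + 64

Expanding det(x·I − A) (e.g. by cofactor expansion or by noting that A is similar to its Jordan form J, which has the same characteristic polynomial as A) gives
  χ_A(x) = x^3 + 12*x^2 + 48*x + 64
which factors as (x + 4)^3. The eigenvalues (with algebraic multiplicities) are λ = -4 with multiplicity 3.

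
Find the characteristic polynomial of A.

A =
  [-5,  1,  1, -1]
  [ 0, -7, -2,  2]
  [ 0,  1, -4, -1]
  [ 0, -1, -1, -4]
x^4 + 20*x^3 + 150*x^2 + 500*x + 625

Expanding det(x·I − A) (e.g. by cofactor expansion or by noting that A is similar to its Jordan form J, which has the same characteristic polynomial as A) gives
  χ_A(x) = x^4 + 20*x^3 + 150*x^2 + 500*x + 625
which factors as (x + 5)^4. The eigenvalues (with algebraic multiplicities) are λ = -5 with multiplicity 4.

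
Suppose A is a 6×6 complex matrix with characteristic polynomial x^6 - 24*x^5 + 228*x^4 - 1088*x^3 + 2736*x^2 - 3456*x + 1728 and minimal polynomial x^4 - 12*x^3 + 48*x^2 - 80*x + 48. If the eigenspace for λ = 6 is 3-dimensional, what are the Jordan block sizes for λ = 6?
Block sizes for λ = 6: [1, 1, 1]

Step 1 — from the characteristic polynomial, algebraic multiplicity of λ = 6 is 3. From dim ker(A − (6)·I) = 3, there are exactly 3 Jordan blocks for λ = 6.
Step 2 — from the minimal polynomial, the factor (x − 6) tells us the largest block for λ = 6 has size 1.
Step 3 — with total size 3, 3 blocks, and largest block 1, the block sizes (in nonincreasing order) are [1, 1, 1].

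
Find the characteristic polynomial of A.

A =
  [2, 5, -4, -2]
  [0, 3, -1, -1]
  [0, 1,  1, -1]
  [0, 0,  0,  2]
x^4 - 8*x^3 + 24*x^2 - 32*x + 16

Expanding det(x·I − A) (e.g. by cofactor expansion or by noting that A is similar to its Jordan form J, which has the same characteristic polynomial as A) gives
  χ_A(x) = x^4 - 8*x^3 + 24*x^2 - 32*x + 16
which factors as (x - 2)^4. The eigenvalues (with algebraic multiplicities) are λ = 2 with multiplicity 4.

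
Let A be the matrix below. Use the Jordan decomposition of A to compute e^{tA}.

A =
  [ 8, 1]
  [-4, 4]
e^{tA} =
  [2*t*exp(6*t) + exp(6*t), t*exp(6*t)]
  [-4*t*exp(6*t), -2*t*exp(6*t) + exp(6*t)]

Strategy: write A = P · J · P⁻¹ where J is a Jordan canonical form, so e^{tA} = P · e^{tJ} · P⁻¹, and e^{tJ} can be computed block-by-block.

A has Jordan form
J =
  [6, 1]
  [0, 6]
(up to reordering of blocks).

Per-block formulas:
  For a 2×2 Jordan block J_2(6): exp(t · J_2(6)) = e^(6t)·(I + t·N), where N is the 2×2 nilpotent shift.

After assembling e^{tJ} and conjugating by P, we get:

e^{tA} =
  [2*t*exp(6*t) + exp(6*t), t*exp(6*t)]
  [-4*t*exp(6*t), -2*t*exp(6*t) + exp(6*t)]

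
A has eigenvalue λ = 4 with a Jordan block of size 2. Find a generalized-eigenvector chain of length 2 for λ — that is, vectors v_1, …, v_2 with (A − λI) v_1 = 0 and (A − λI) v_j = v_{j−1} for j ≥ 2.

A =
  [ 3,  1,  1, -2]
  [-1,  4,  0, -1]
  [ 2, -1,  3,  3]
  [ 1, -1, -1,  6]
A Jordan chain for λ = 4 of length 2:
v_1 = (-1, -1, 2, 1)ᵀ
v_2 = (1, 0, 0, 0)ᵀ

Let N = A − (4)·I. We want v_2 with N^2 v_2 = 0 but N^1 v_2 ≠ 0; then v_{j-1} := N · v_j for j = 2, …, 2.

Pick v_2 = (1, 0, 0, 0)ᵀ.
Then v_1 = N · v_2 = (-1, -1, 2, 1)ᵀ.

Sanity check: (A − (4)·I) v_1 = (0, 0, 0, 0)ᵀ = 0. ✓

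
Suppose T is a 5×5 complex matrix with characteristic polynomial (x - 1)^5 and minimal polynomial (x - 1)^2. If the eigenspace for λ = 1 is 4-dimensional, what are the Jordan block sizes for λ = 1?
Block sizes for λ = 1: [2, 1, 1, 1]

Step 1 — from the characteristic polynomial, algebraic multiplicity of λ = 1 is 5. From dim ker(T − (1)·I) = 4, there are exactly 4 Jordan blocks for λ = 1.
Step 2 — from the minimal polynomial, the factor (x − 1)^2 tells us the largest block for λ = 1 has size 2.
Step 3 — with total size 5, 4 blocks, and largest block 2, the block sizes (in nonincreasing order) are [2, 1, 1, 1].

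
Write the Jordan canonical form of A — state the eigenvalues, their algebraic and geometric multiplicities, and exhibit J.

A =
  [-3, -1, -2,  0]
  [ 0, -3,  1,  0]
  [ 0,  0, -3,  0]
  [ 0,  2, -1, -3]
J_3(-3) ⊕ J_1(-3)

The characteristic polynomial is
  det(x·I − A) = x^4 + 12*x^3 + 54*x^2 + 108*x + 81 = (x + 3)^4

Eigenvalues and multiplicities (the geometric multiplicity of λ is n − rank(A − λI), which equals the number of Jordan blocks for λ):
  λ = -3: algebraic multiplicity = 4, geometric multiplicity = 2

Determining the block sizes for each eigenvalue:
  λ = -3: with am = 4 and gm = 2, the partition is not yet determined (e.g. several partitions of 4 into 2 parts exist). Let N = A − (-3)·I. Computing rank(N^1) = 2, rank(N^2) = 1, rank(N^3) = 0; the number of blocks of size ≥ j is rank(N^{j−1}) − rank(N^j), giving [2, 1, 1]. So we have 1 block(s) of size 3, 1 block(s) of size 1 → block sizes [3, 1]

Assembling the blocks gives a Jordan form
J =
  [-3,  1,  0,  0]
  [ 0, -3,  1,  0]
  [ 0,  0, -3,  0]
  [ 0,  0,  0, -3]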